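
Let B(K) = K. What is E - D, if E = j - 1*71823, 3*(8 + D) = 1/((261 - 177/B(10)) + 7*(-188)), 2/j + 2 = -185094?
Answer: -740088904889/10305492 ≈ -71815.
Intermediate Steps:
j = -1/92548 (j = 2/(-2 - 185094) = 2/(-185096) = 2*(-1/185096) = -1/92548 ≈ -1.0805e-5)
D = -257458/32181 (D = -8 + 1/(3*((261 - 177/10) + 7*(-188))) = -8 + 1/(3*((261 + (⅒)*(-177)) - 1316)) = -8 + 1/(3*((261 - 177/10) - 1316)) = -8 + 1/(3*(2433/10 - 1316)) = -8 + 1/(3*(-10727/10)) = -8 + (⅓)*(-10/10727) = -8 - 10/32181 = -257458/32181 ≈ -8.0003)
E = -6647075005/92548 (E = -1/92548 - 1*71823 = -1/92548 - 71823 = -6647075005/92548 ≈ -71823.)
E - D = -6647075005/92548 - 1*(-257458/32181) = -6647075005/92548 + 257458/32181 = -740088904889/10305492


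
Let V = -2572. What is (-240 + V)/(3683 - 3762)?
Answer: 2812/79 ≈ 35.595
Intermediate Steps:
(-240 + V)/(3683 - 3762) = (-240 - 2572)/(3683 - 3762) = -2812/(-79) = -2812*(-1/79) = 2812/79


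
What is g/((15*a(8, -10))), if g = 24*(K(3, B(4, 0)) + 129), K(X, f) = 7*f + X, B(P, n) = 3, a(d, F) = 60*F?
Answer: -51/125 ≈ -0.40800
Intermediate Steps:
K(X, f) = X + 7*f
g = 3672 (g = 24*((3 + 7*3) + 129) = 24*((3 + 21) + 129) = 24*(24 + 129) = 24*153 = 3672)
g/((15*a(8, -10))) = 3672/((15*(60*(-10)))) = 3672/((15*(-600))) = 3672/(-9000) = 3672*(-1/9000) = -51/125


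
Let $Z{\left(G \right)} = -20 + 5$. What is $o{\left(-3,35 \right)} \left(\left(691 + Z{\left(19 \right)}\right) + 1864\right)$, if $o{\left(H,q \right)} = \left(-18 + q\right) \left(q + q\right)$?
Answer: $3022600$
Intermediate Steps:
$Z{\left(G \right)} = -15$
$o{\left(H,q \right)} = 2 q \left(-18 + q\right)$ ($o{\left(H,q \right)} = \left(-18 + q\right) 2 q = 2 q \left(-18 + q\right)$)
$o{\left(-3,35 \right)} \left(\left(691 + Z{\left(19 \right)}\right) + 1864\right) = 2 \cdot 35 \left(-18 + 35\right) \left(\left(691 - 15\right) + 1864\right) = 2 \cdot 35 \cdot 17 \left(676 + 1864\right) = 1190 \cdot 2540 = 3022600$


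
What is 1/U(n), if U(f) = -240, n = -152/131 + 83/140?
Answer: -1/240 ≈ -0.0041667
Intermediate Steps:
n = -10407/18340 (n = -152*1/131 + 83*(1/140) = -152/131 + 83/140 = -10407/18340 ≈ -0.56745)
1/U(n) = 1/(-240) = -1/240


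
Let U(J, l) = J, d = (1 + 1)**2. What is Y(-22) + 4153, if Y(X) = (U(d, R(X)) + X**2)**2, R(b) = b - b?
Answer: 242297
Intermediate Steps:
d = 4 (d = 2**2 = 4)
R(b) = 0
Y(X) = (4 + X**2)**2
Y(-22) + 4153 = (4 + (-22)**2)**2 + 4153 = (4 + 484)**2 + 4153 = 488**2 + 4153 = 238144 + 4153 = 242297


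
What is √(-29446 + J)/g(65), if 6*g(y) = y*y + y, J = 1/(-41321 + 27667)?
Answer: I*√5489668322990/9762610 ≈ 0.24*I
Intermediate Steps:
J = -1/13654 (J = 1/(-13654) = -1/13654 ≈ -7.3239e-5)
g(y) = y/6 + y²/6 (g(y) = (y*y + y)/6 = (y² + y)/6 = (y + y²)/6 = y/6 + y²/6)
√(-29446 + J)/g(65) = √(-29446 - 1/13654)/(((⅙)*65*(1 + 65))) = √(-402055685/13654)/(((⅙)*65*66)) = (I*√5489668322990/13654)/715 = (I*√5489668322990/13654)*(1/715) = I*√5489668322990/9762610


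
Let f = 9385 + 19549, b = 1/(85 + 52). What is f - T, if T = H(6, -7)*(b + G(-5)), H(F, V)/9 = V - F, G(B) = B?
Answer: 3883930/137 ≈ 28350.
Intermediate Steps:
H(F, V) = -9*F + 9*V (H(F, V) = 9*(V - F) = -9*F + 9*V)
b = 1/137 ≈ 0.0072993
T = 80028/137 (T = (-9*6 + 9*(-7))*(1/137 - 5) = (-54 - 63)*(-684/137) = -117*(-684/137) = 80028/137 ≈ 584.15)
f = 28934
f - T = 28934 - 1*80028/137 = 28934 - 80028/137 = 3883930/137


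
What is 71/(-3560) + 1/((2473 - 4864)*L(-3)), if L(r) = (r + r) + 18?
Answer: -510173/25535880 ≈ -0.019979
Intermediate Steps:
L(r) = 18 + 2*r (L(r) = 2*r + 18 = 18 + 2*r)
71/(-3560) + 1/((2473 - 4864)*L(-3)) = 71/(-3560) + 1/((2473 - 4864)*(18 + 2*(-3))) = 71*(-1/3560) + 1/((-2391)*(18 - 6)) = -71/3560 - 1/2391/12 = -71/3560 - 1/2391*1/12 = -71/3560 - 1/28692 = -510173/25535880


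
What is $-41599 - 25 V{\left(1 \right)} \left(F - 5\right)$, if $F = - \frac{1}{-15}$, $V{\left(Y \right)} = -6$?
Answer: $-42339$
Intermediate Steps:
$F = \frac{1}{15}$ ($F = \left(-1\right) \left(- \frac{1}{15}\right) = \frac{1}{15} \approx 0.066667$)
$-41599 - 25 V{\left(1 \right)} \left(F - 5\right) = -41599 - 25 \left(-6\right) \left(\frac{1}{15} - 5\right) = -41599 - \left(-150\right) \left(- \frac{74}{15}\right) = -41599 - 740 = -42339$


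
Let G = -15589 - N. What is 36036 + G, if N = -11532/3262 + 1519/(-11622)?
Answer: 387652230395/18955482 ≈ 20451.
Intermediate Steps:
N = -69489941/18955482 (N = -11532*1/3262 + 1519*(-1/11622) = -5766/1631 - 1519/11622 = -69489941/18955482 ≈ -3.6660)
G = -295427518957/18955482 (G = -15589 - 1*(-69489941/18955482) = -15589 + 69489941/18955482 = -295427518957/18955482 ≈ -15585.)
36036 + G = 36036 - 295427518957/18955482 = 387652230395/18955482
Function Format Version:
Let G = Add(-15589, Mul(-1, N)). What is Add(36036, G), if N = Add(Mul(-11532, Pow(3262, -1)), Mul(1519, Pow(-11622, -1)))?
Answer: Rational(387652230395, 18955482) ≈ 20451.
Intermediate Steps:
N = Rational(-69489941, 18955482) (N = Add(Mul(-11532, Rational(1, 3262)), Mul(1519, Rational(-1, 11622))) = Add(Rational(-5766, 1631), Rational(-1519, 11622)) = Rational(-69489941, 18955482) ≈ -3.6660)
G = Rational(-295427518957, 18955482) (G = Add(-15589, Mul(-1, Rational(-69489941, 18955482))) = Add(-15589, Rational(69489941, 18955482)) = Rational(-295427518957, 18955482) ≈ -15585.)
Add(36036, G) = Add(36036, Rational(-295427518957, 18955482)) = Rational(387652230395, 18955482)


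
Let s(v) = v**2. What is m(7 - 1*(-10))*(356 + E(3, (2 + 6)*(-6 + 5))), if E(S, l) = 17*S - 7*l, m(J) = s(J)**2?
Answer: 38670223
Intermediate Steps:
m(J) = J**4 (m(J) = (J**2)**2 = J**4)
E(S, l) = -7*l + 17*S
m(7 - 1*(-10))*(356 + E(3, (2 + 6)*(-6 + 5))) = (7 - 1*(-10))**4*(356 + (-7*(2 + 6)*(-6 + 5) + 17*3)) = (7 + 10)**4*(356 + (-56*(-1) + 51)) = 17**4*(356 + (-7*(-8) + 51)) = 83521*(356 + (56 + 51)) = 83521*(356 + 107) = 83521*463 = 38670223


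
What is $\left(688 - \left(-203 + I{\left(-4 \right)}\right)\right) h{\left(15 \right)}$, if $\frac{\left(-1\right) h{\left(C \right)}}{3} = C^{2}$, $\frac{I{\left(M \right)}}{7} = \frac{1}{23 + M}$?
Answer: $- \frac{11422350}{19} \approx -6.0118 \cdot 10^{5}$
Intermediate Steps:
$I{\left(M \right)} = \frac{7}{23 + M}$
$h{\left(C \right)} = - 3 C^{2}$
$\left(688 - \left(-203 + I{\left(-4 \right)}\right)\right) h{\left(15 \right)} = \left(688 + \left(203 - \frac{7}{23 - 4}\right)\right) \left(- 3 \cdot 15^{2}\right) = \left(688 + \left(203 - \frac{7}{19}\right)\right) \left(\left(-3\right) 225\right) = \left(688 + \left(203 - 7 \cdot \frac{1}{19}\right)\right) \left(-675\right) = \left(688 + \left(203 - \frac{7}{19}\right)\right) \left(-675\right) = \left(688 + \frac{3850}{19}\right) \left(-675\right) = \frac{16922}{19} \left(-675\right) = - \frac{11422350}{19}$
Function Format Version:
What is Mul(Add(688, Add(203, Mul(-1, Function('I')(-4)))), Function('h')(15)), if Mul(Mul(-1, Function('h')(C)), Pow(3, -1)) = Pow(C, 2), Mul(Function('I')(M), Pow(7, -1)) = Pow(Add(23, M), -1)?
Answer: Rational(-11422350, 19) ≈ -6.0118e+5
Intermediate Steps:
Function('I')(M) = Mul(7, Pow(Add(23, M), -1))
Function('h')(C) = Mul(-3, Pow(C, 2))
Mul(Add(688, Add(203, Mul(-1, Function('I')(-4)))), Function('h')(15)) = Mul(Add(688, Add(203, Mul(-1, Mul(7, Pow(Add(23, -4), -1))))), Mul(-3, Pow(15, 2))) = Mul(Add(688, Add(203, Mul(-1, Mul(7, Pow(19, -1))))), Mul(-3, 225)) = Mul(Add(688, Add(203, Mul(-1, Mul(7, Rational(1, 19))))), -675) = Mul(Add(688, Add(203, Mul(-1, Rational(7, 19)))), -675) = Mul(Add(688, Add(203, Rational(-7, 19))), -675) = Mul(Add(688, Rational(3850, 19)), -675) = Mul(Rational(16922, 19), -675) = Rational(-11422350, 19)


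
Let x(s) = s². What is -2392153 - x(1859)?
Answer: -5848034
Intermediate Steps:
-2392153 - x(1859) = -2392153 - 1*1859² = -2392153 - 1*3455881 = -2392153 - 3455881 = -5848034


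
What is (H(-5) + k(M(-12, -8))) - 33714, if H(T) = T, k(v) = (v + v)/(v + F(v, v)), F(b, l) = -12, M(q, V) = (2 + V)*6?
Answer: -67435/2 ≈ -33718.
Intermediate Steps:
M(q, V) = 12 + 6*V
k(v) = 2*v/(-12 + v) (k(v) = (v + v)/(v - 12) = (2*v)/(-12 + v) = 2*v/(-12 + v))
(H(-5) + k(M(-12, -8))) - 33714 = (-5 + 2*(12 + 6*(-8))/(-12 + (12 + 6*(-8)))) - 33714 = (-5 + 2*(12 - 48)/(-12 + (12 - 48))) - 33714 = (-5 + 2*(-36)/(-12 - 36)) - 33714 = (-5 + 2*(-36)/(-48)) - 33714 = (-5 + 2*(-36)*(-1/48)) - 33714 = (-5 + 3/2) - 33714 = -7/2 - 33714 = -67435/2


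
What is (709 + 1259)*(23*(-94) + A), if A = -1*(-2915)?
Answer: 1481904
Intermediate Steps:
A = 2915
(709 + 1259)*(23*(-94) + A) = (709 + 1259)*(23*(-94) + 2915) = 1968*(-2162 + 2915) = 1968*753 = 1481904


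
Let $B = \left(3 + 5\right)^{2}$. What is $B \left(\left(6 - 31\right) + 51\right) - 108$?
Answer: $1556$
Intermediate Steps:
$B = 64$ ($B = 8^{2} = 64$)
$B \left(\left(6 - 31\right) + 51\right) - 108 = 64 \left(\left(6 - 31\right) + 51\right) - 108 = 64 \left(-25 + 51\right) - 108 = 64 \cdot 26 - 108 = 1664 - 108 = 1556$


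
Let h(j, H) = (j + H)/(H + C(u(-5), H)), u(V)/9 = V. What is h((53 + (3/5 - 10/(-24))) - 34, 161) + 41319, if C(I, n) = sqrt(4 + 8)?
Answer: 64233786881/1554540 - 10861*sqrt(3)/777270 ≈ 41320.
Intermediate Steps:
u(V) = 9*V
C(I, n) = 2*sqrt(3) (C(I, n) = sqrt(12) = 2*sqrt(3))
h(j, H) = (H + j)/(H + 2*sqrt(3)) (h(j, H) = (j + H)/(H + 2*sqrt(3)) = (H + j)/(H + 2*sqrt(3)))
h((53 + (3/5 - 10/(-24))) - 34, 161) + 41319 = (161 + ((53 + (3/5 - 10/(-24))) - 34))/(161 + 2*sqrt(3)) + 41319 = (161 + ((53 + (3*(1/5) - 10*(-1/24))) - 34))/(161 + 2*sqrt(3)) + 41319 = (161 + ((53 + (3/5 + 5/12)) - 34))/(161 + 2*sqrt(3)) + 41319 = (161 + ((53 + 61/60) - 34))/(161 + 2*sqrt(3)) + 41319 = (161 + (3241/60 - 34))/(161 + 2*sqrt(3)) + 41319 = (161 + 1201/60)/(161 + 2*sqrt(3)) + 41319 = (10861/60)/(161 + 2*sqrt(3)) + 41319 = 10861/(60*(161 + 2*sqrt(3))) + 41319 = 41319 + 10861/(60*(161 + 2*sqrt(3)))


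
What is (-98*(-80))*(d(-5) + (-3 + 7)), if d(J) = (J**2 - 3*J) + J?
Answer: 305760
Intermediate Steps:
d(J) = J**2 - 2*J
(-98*(-80))*(d(-5) + (-3 + 7)) = (-98*(-80))*(-5*(-2 - 5) + (-3 + 7)) = 7840*(-5*(-7) + 4) = 7840*(35 + 4) = 7840*39 = 305760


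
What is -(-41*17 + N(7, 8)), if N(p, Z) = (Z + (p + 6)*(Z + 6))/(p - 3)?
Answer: 1299/2 ≈ 649.50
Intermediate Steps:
N(p, Z) = (Z + (6 + Z)*(6 + p))/(-3 + p) (N(p, Z) = (Z + (6 + p)*(6 + Z))/(-3 + p) = (Z + (6 + Z)*(6 + p))/(-3 + p))
-(-41*17 + N(7, 8)) = -(-41*17 + (36 + 6*7 + 7*8 + 8*7)/(-3 + 7)) = -(-697 + (36 + 42 + 56 + 56)/4) = -(-697 + (¼)*190) = -(-697 + 95/2) = -1*(-1299/2) = 1299/2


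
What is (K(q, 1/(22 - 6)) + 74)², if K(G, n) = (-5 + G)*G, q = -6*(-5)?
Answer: 678976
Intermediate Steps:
q = 30
K(G, n) = G*(-5 + G)
(K(q, 1/(22 - 6)) + 74)² = (30*(-5 + 30) + 74)² = (30*25 + 74)² = (750 + 74)² = 824² = 678976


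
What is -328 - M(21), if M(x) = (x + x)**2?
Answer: -2092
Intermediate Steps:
M(x) = 4*x**2 (M(x) = (2*x)**2 = 4*x**2)
-328 - M(21) = -328 - 4*21**2 = -328 - 4*441 = -328 - 1*1764 = -328 - 1764 = -2092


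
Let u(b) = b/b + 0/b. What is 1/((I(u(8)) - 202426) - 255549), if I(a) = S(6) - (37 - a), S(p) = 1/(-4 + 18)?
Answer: -14/6412153 ≈ -2.1834e-6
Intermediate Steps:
S(p) = 1/14
u(b) = 1 (u(b) = 1 + 0 = 1)
I(a) = -517/14 + a (I(a) = 1/14 - (37 - a) = 1/14 + (-37 + a) = -517/14 + a)
1/((I(u(8)) - 202426) - 255549) = 1/(((-517/14 + 1) - 202426) - 255549) = 1/((-503/14 - 202426) - 255549) = 1/(-2834467/14 - 255549) = 1/(-6412153/14) = -14/6412153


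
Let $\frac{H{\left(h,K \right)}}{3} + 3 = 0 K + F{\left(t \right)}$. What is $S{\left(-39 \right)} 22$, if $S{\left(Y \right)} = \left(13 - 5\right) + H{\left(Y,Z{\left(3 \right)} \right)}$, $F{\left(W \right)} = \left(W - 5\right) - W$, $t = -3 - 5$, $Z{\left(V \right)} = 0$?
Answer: $-352$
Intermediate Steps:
$t = -8$ ($t = -3 - 5 = -8$)
$F{\left(W \right)} = -5$ ($F{\left(W \right)} = \left(-5 + W\right) - W = -5$)
$H{\left(h,K \right)} = -24$ ($H{\left(h,K \right)} = -9 + 3 \left(0 K - 5\right) = -9 + 3 \left(0 - 5\right) = -9 + 3 \left(-5\right) = -9 - 15 = -24$)
$S{\left(Y \right)} = -16$ ($S{\left(Y \right)} = \left(13 - 5\right) - 24 = 8 - 24 = -16$)
$S{\left(-39 \right)} 22 = \left(-16\right) 22 = -352$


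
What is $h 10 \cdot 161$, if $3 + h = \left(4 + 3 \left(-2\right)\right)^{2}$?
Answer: $1610$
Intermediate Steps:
$h = 1$ ($h = -3 + \left(4 + 3 \left(-2\right)\right)^{2} = -3 + \left(4 - 6\right)^{2} = -3 + \left(-2\right)^{2} = -3 + 4 = 1$)
$h 10 \cdot 161 = 1 \cdot 10 \cdot 161 = 10 \cdot 161 = 1610$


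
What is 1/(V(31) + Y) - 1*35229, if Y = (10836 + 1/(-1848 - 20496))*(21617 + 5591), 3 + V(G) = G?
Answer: -1526804056324170/43339409473 ≈ -35229.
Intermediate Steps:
V(G) = -3 + G
Y = 43339405357/147 (Y = (10836 + 1/(-22344))*27208 = (10836 - 1/22344)*27208 = (242119583/22344)*27208 = 43339405357/147 ≈ 2.9483e+8)
1/(V(31) + Y) - 1*35229 = 1/((-3 + 31) + 43339405357/147) - 1*35229 = 1/(28 + 43339405357/147) - 35229 = 1/(43339409473/147) - 35229 = 147/43339409473 - 35229 = -1526804056324170/43339409473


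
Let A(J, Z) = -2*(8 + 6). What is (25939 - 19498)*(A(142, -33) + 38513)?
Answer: 247881885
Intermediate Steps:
A(J, Z) = -28 (A(J, Z) = -2*14 = -28)
(25939 - 19498)*(A(142, -33) + 38513) = (25939 - 19498)*(-28 + 38513) = 6441*38485 = 247881885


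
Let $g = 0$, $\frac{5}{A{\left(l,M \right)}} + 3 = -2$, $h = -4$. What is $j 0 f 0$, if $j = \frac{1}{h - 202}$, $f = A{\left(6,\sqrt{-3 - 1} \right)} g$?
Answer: $0$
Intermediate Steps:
$A{\left(l,M \right)} = -1$ ($A{\left(l,M \right)} = \frac{5}{-3 - 2} = \frac{5}{-5} = 5 \left(- \frac{1}{5}\right) = -1$)
$f = 0$ ($f = \left(-1\right) 0 = 0$)
$j = - \frac{1}{206}$ ($j = \frac{1}{-4 - 202} = \frac{1}{-206} = - \frac{1}{206} \approx -0.0048544$)
$j 0 f 0 = - \frac{0 \cdot 0 \cdot 0}{206} = - \frac{0 \cdot 0}{206} = \left(- \frac{1}{206}\right) 0 = 0$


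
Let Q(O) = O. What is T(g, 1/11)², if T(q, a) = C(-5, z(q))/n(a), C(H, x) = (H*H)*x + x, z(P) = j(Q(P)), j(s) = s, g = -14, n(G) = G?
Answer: 16032016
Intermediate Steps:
z(P) = P
C(H, x) = x + x*H² (C(H, x) = H²*x + x = x*H² + x = x + x*H²)
T(q, a) = 26*q/a (T(q, a) = (q*(1 + (-5)²))/a = (q*(1 + 25))/a = (q*26)/a = (26*q)/a = 26*q/a)
T(g, 1/11)² = (26*(-14)/1/11)² = (26*(-14)/(1/11))² = (26*(-14)*11)² = (-4004)² = 16032016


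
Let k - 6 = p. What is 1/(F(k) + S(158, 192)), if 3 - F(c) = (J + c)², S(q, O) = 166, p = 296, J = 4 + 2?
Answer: -1/94695 ≈ -1.0560e-5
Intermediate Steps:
J = 6
k = 302 (k = 6 + 296 = 302)
F(c) = 3 - (6 + c)²
1/(F(k) + S(158, 192)) = 1/((3 - (6 + 302)²) + 166) = 1/((3 - 1*308²) + 166) = 1/((3 - 1*94864) + 166) = 1/((3 - 94864) + 166) = 1/(-94861 + 166) = 1/(-94695) = -1/94695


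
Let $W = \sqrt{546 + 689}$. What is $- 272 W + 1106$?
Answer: $1106 - 272 \sqrt{1235} \approx -8452.8$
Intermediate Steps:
$W = \sqrt{1235} \approx 35.143$
$- 272 W + 1106 = - 272 \sqrt{1235} + 1106 = 1106 - 272 \sqrt{1235}$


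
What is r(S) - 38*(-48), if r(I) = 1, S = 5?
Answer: 1825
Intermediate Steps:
r(S) - 38*(-48) = 1 - 38*(-48) = 1 + 1824 = 1825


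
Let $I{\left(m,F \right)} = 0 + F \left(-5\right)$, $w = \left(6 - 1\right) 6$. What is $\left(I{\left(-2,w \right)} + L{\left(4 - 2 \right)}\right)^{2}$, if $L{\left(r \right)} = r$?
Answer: $21904$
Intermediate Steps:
$w = 30$ ($w = 5 \cdot 6 = 30$)
$I{\left(m,F \right)} = - 5 F$ ($I{\left(m,F \right)} = 0 - 5 F = - 5 F$)
$\left(I{\left(-2,w \right)} + L{\left(4 - 2 \right)}\right)^{2} = \left(\left(-5\right) 30 + \left(4 - 2\right)\right)^{2} = \left(-150 + \left(4 - 2\right)\right)^{2} = \left(-150 + 2\right)^{2} = \left(-148\right)^{2} = 21904$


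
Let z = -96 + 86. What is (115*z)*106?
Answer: -121900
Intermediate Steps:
z = -10
(115*z)*106 = (115*(-10))*106 = -1150*106 = -121900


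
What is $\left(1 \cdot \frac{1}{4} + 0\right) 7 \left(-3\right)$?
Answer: $- \frac{21}{4} \approx -5.25$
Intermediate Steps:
$\left(1 \cdot \frac{1}{4} + 0\right) 7 \left(-3\right) = \left(1 \cdot \frac{1}{4} + 0\right) \left(-21\right) = \left(\frac{1}{4} + 0\right) \left(-21\right) = \frac{1}{4} \left(-21\right) = - \frac{21}{4}$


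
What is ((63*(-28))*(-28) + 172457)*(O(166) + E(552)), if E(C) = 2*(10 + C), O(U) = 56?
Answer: 261781820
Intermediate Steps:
E(C) = 20 + 2*C
((63*(-28))*(-28) + 172457)*(O(166) + E(552)) = ((63*(-28))*(-28) + 172457)*(56 + (20 + 2*552)) = (-1764*(-28) + 172457)*(56 + (20 + 1104)) = (49392 + 172457)*(56 + 1124) = 221849*1180 = 261781820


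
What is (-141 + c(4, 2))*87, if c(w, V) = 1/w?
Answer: -48981/4 ≈ -12245.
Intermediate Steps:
(-141 + c(4, 2))*87 = (-141 + 1/4)*87 = (-141 + ¼)*87 = -563/4*87 = -48981/4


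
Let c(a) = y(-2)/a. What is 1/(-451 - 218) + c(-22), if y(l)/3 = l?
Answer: 1996/7359 ≈ 0.27123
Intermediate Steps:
y(l) = 3*l
c(a) = -6/a (c(a) = (3*(-2))/a = -6/a)
1/(-451 - 218) + c(-22) = 1/(-451 - 218) - 6/(-22) = 1/(-669) - 6*(-1/22) = -1/669 + 3/11 = 1996/7359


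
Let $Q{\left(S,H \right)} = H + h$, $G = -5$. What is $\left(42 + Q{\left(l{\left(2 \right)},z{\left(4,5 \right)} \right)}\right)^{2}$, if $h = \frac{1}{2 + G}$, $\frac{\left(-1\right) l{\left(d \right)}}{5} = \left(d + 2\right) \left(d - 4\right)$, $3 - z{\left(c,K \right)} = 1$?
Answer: $\frac{17161}{9} \approx 1906.8$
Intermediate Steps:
$z{\left(c,K \right)} = 2$ ($z{\left(c,K \right)} = 3 - 1 = 2$)
$l{\left(d \right)} = - 5 \left(-4 + d\right) \left(2 + d\right)$ ($l{\left(d \right)} = - 5 \left(d + 2\right) \left(d - 4\right) = - 5 \left(2 + d\right) \left(-4 + d\right) = - 5 \left(-4 + d\right) \left(2 + d\right)$)
$h = - \frac{1}{3}$ ($h = \frac{1}{2 - 5} = \frac{1}{-3} = - \frac{1}{3} \approx -0.33333$)
$Q{\left(S,H \right)} = - \frac{1}{3} + H$ ($Q{\left(S,H \right)} = H - \frac{1}{3} = - \frac{1}{3} + H$)
$\left(42 + Q{\left(l{\left(2 \right)},z{\left(4,5 \right)} \right)}\right)^{2} = \left(42 + \left(- \frac{1}{3} + 2\right)\right)^{2} = \left(42 + \frac{5}{3}\right)^{2} = \left(\frac{131}{3}\right)^{2} = \frac{17161}{9}$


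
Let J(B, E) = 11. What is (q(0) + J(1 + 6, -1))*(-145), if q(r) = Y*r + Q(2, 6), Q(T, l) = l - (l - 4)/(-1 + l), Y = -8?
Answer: -2407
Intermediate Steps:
Q(T, l) = l - (-4 + l)/(-1 + l)
q(r) = 28/5 - 8*r (q(r) = -8*r + (4 + 6**2 - 2*6)/(-1 + 6) = -8*r + (4 + 36 - 12)/5 = -8*r + (1/5)*28 = -8*r + 28/5 = 28/5 - 8*r)
(q(0) + J(1 + 6, -1))*(-145) = ((28/5 - 8*0) + 11)*(-145) = ((28/5 + 0) + 11)*(-145) = (28/5 + 11)*(-145) = (83/5)*(-145) = -2407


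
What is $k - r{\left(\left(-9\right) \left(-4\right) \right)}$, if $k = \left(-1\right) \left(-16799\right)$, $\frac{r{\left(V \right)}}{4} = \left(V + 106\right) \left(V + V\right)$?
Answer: $-24097$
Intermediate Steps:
$r{\left(V \right)} = 8 V \left(106 + V\right)$ ($r{\left(V \right)} = 4 \left(V + 106\right) \left(V + V\right) = 4 \left(106 + V\right) 2 V = 4 \cdot 2 V \left(106 + V\right) = 8 V \left(106 + V\right)$)
$k = 16799$
$k - r{\left(\left(-9\right) \left(-4\right) \right)} = 16799 - 8 \left(\left(-9\right) \left(-4\right)\right) \left(106 - -36\right) = 16799 - 8 \cdot 36 \left(106 + 36\right) = 16799 - 8 \cdot 36 \cdot 142 = 16799 - 40896 = -24097$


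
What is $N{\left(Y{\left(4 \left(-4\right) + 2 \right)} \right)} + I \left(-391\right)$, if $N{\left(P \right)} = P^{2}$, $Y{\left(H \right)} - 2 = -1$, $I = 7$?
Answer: $-2736$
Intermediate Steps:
$Y{\left(H \right)} = 1$ ($Y{\left(H \right)} = 2 - 1 = 1$)
$N{\left(Y{\left(4 \left(-4\right) + 2 \right)} \right)} + I \left(-391\right) = 1^{2} + 7 \left(-391\right) = 1 - 2737 = -2736$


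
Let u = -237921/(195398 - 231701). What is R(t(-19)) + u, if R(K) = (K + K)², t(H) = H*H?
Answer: 6308136991/12101 ≈ 5.2129e+5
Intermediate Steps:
t(H) = H²
R(K) = 4*K² (R(K) = (2*K)² = 4*K²)
u = 79307/12101 (u = -237921/(-36303) = -237921*(-1/36303) = 79307/12101 ≈ 6.5538)
R(t(-19)) + u = 4*((-19)²)² + 79307/12101 = 4*361² + 79307/12101 = 4*130321 + 79307/12101 = 521284 + 79307/12101 = 6308136991/12101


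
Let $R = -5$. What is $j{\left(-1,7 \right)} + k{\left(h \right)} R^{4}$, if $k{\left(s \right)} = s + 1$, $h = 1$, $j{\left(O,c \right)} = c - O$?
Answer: $1258$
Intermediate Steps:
$k{\left(s \right)} = 1 + s$
$j{\left(-1,7 \right)} + k{\left(h \right)} R^{4} = \left(7 - -1\right) + \left(1 + 1\right) \left(-5\right)^{4} = \left(7 + 1\right) + 2 \cdot 625 = 8 + 1250 = 1258$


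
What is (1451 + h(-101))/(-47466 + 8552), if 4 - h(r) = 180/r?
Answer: -147135/3930314 ≈ -0.037436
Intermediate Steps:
h(r) = 4 - 180/r
(1451 + h(-101))/(-47466 + 8552) = (1451 + (4 - 180/(-101)))/(-47466 + 8552) = (1451 + (4 - 180*(-1/101)))/(-38914) = (1451 + (4 + 180/101))*(-1/38914) = (1451 + 584/101)*(-1/38914) = (147135/101)*(-1/38914) = -147135/3930314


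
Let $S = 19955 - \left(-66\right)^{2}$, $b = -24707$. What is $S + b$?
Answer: $-9108$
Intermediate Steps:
$S = 15599$ ($S = 19955 - 4356 = 15599$)
$S + b = 15599 - 24707 = -9108$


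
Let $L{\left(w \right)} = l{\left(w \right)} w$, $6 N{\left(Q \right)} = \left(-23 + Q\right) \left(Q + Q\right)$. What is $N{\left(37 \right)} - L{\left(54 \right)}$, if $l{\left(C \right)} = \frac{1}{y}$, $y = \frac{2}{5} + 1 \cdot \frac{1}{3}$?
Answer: $\frac{3268}{33} \approx 99.03$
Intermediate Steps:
$y = \frac{11}{15}$ ($y = 2 \cdot \frac{1}{5} + 1 \cdot \frac{1}{3} = \frac{2}{5} + \frac{1}{3} = \frac{11}{15} \approx 0.73333$)
$l{\left(C \right)} = \frac{15}{11}$ ($l{\left(C \right)} = \frac{1}{\frac{11}{15}} = \frac{15}{11}$)
$N{\left(Q \right)} = \frac{Q \left(-23 + Q\right)}{3}$ ($N{\left(Q \right)} = \frac{\left(-23 + Q\right) \left(Q + Q\right)}{6} = \frac{\left(-23 + Q\right) 2 Q}{6} = \frac{2 Q \left(-23 + Q\right)}{6} = \frac{Q \left(-23 + Q\right)}{3}$)
$L{\left(w \right)} = \frac{15 w}{11}$
$N{\left(37 \right)} - L{\left(54 \right)} = \frac{1}{3} \cdot 37 \left(-23 + 37\right) - \frac{15}{11} \cdot 54 = \frac{1}{3} \cdot 37 \cdot 14 - \frac{810}{11} = \frac{518}{3} - \frac{810}{11} = \frac{3268}{33}$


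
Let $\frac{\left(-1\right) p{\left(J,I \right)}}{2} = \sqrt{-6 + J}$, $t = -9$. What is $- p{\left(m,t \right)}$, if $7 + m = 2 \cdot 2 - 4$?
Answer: $2 i \sqrt{13} \approx 7.2111 i$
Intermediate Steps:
$m = -7$ ($m = -7 + \left(2 \cdot 2 - 4\right) = -7 + \left(4 - 4\right) = -7 + 0 = -7$)
$p{\left(J,I \right)} = - 2 \sqrt{-6 + J}$
$- p{\left(m,t \right)} = - \left(-2\right) \sqrt{-6 - 7} = - \left(-2\right) \sqrt{-13} = - \left(-2\right) i \sqrt{13} = 2 i \sqrt{13}$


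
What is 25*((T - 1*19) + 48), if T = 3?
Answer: 800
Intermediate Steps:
25*((T - 1*19) + 48) = 25*((3 - 1*19) + 48) = 25*((3 - 19) + 48) = 25*(-16 + 48) = 25*32 = 800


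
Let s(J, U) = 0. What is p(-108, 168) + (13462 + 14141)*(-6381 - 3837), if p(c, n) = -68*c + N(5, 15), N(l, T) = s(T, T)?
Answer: -282040110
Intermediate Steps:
N(l, T) = 0
p(c, n) = -68*c (p(c, n) = -68*c + 0 = -68*c)
p(-108, 168) + (13462 + 14141)*(-6381 - 3837) = -68*(-108) + (13462 + 14141)*(-6381 - 3837) = 7344 + 27603*(-10218) = 7344 - 282047454 = -282040110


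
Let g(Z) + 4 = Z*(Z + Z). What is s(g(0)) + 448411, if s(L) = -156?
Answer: 448255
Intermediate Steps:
g(Z) = -4 + 2*Z² (g(Z) = -4 + Z*(Z + Z) = -4 + Z*(2*Z) = -4 + 2*Z²)
s(g(0)) + 448411 = -156 + 448411 = 448255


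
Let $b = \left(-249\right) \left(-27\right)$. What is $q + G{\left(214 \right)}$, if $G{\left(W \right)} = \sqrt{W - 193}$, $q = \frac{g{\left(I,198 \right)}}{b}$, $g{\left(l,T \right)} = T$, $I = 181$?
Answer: $\frac{22}{747} + \sqrt{21} \approx 4.612$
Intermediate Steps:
$b = 6723$
$q = \frac{22}{747}$ ($q = \frac{198}{6723} = 198 \cdot \frac{1}{6723} = \frac{22}{747} \approx 0.029451$)
$G{\left(W \right)} = \sqrt{-193 + W}$
$q + G{\left(214 \right)} = \frac{22}{747} + \sqrt{-193 + 214} = \frac{22}{747} + \sqrt{21}$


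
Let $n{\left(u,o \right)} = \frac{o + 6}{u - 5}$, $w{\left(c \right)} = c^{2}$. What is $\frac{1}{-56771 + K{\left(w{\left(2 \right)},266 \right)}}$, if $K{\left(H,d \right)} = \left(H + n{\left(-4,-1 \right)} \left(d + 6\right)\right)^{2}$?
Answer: $- \frac{81}{2845475} \approx -2.8466 \cdot 10^{-5}$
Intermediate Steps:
$n{\left(u,o \right)} = \frac{6 + o}{-5 + u}$
$K{\left(H,d \right)} = \left(- \frac{10}{3} + H - \frac{5 d}{9}\right)^{2}$ ($K{\left(H,d \right)} = \left(H + \frac{6 - 1}{-5 - 4} \left(d + 6\right)\right)^{2} = \left(H + \frac{1}{-9} \cdot 5 \left(6 + d\right)\right)^{2} = \left(H + \left(- \frac{1}{9}\right) 5 \left(6 + d\right)\right)^{2} = \left(H - \frac{5 \left(6 + d\right)}{9}\right)^{2} = \left(H - \left(\frac{10}{3} + \frac{5 d}{9}\right)\right)^{2} = \left(- \frac{10}{3} + H - \frac{5 d}{9}\right)^{2}$)
$\frac{1}{-56771 + K{\left(w{\left(2 \right)},266 \right)}} = \frac{1}{-56771 + \frac{\left(30 - 9 \cdot 2^{2} + 5 \cdot 266\right)^{2}}{81}} = \frac{1}{-56771 + \frac{\left(30 - 36 + 1330\right)^{2}}{81}} = \frac{1}{-56771 + \frac{1324^{2}}{81}} = \frac{1}{-56771 + \frac{1}{81} \cdot 1752976} = \frac{1}{-56771 + \frac{1752976}{81}} = \frac{1}{- \frac{2845475}{81}} = - \frac{81}{2845475}$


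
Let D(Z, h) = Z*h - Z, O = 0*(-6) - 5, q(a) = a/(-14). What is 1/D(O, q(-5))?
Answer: 14/45 ≈ 0.31111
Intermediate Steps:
q(a) = -a/14 (q(a) = a*(-1/14) = -a/14)
O = -5 (O = 0 - 5 = -5)
D(Z, h) = -Z + Z*h
1/D(O, q(-5)) = 1/(-5*(-1 - 1/14*(-5))) = 1/(-5*(-1 + 5/14)) = 1/(-5*(-9/14)) = 1/(45/14) = 14/45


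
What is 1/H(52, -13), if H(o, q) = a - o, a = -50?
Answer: -1/102 ≈ -0.0098039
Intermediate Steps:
H(o, q) = -50 - o
1/H(52, -13) = 1/(-50 - 1*52) = 1/(-50 - 52) = 1/(-102) = -1/102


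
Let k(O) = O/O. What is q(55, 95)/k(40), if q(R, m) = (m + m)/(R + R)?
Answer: 19/11 ≈ 1.7273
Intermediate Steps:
k(O) = 1
q(R, m) = m/R (q(R, m) = (2*m)/((2*R)) = (2*m)*(1/(2*R)) = m/R)
q(55, 95)/k(40) = (95/55)/1 = (95*(1/55))*1 = (19/11)*1 = 19/11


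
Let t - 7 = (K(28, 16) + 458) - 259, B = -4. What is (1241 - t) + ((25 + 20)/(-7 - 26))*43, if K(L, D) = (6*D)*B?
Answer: 14964/11 ≈ 1360.4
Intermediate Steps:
K(L, D) = -24*D (K(L, D) = (6*D)*(-4) = -24*D)
t = -178 (t = 7 + ((-24*16 + 458) - 259) = 7 + ((-384 + 458) - 259) = 7 + (74 - 259) = 7 - 185 = -178)
(1241 - t) + ((25 + 20)/(-7 - 26))*43 = (1241 - 1*(-178)) + ((25 + 20)/(-7 - 26))*43 = (1241 + 178) + (45/(-33))*43 = 1419 + (45*(-1/33))*43 = 1419 - 15/11*43 = 1419 - 645/11 = 14964/11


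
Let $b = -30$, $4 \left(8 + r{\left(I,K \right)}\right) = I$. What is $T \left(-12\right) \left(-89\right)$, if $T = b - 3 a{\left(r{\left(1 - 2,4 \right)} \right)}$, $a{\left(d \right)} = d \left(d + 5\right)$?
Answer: $- \frac{471789}{4} \approx -1.1795 \cdot 10^{5}$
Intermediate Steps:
$r{\left(I,K \right)} = -8 + \frac{I}{4}$
$a{\left(d \right)} = d \left(5 + d\right)$
$T = - \frac{1767}{16}$ ($T = -30 - 3 \left(-8 + \frac{1 - 2}{4}\right) \left(5 - \left(8 - \frac{1 - 2}{4}\right)\right) = -30 - 3 \left(-8 + \frac{1}{4} \left(-1\right)\right) \left(5 + \left(-8 + \frac{1}{4} \left(-1\right)\right)\right) = -30 - 3 \left(-8 - \frac{1}{4}\right) \left(5 - \frac{33}{4}\right) = -30 - 3 \left(- \frac{33 \left(5 - \frac{33}{4}\right)}{4}\right) = -30 - 3 \left(\left(- \frac{33}{4}\right) \left(- \frac{13}{4}\right)\right) = -30 - 3 \cdot \frac{429}{16} = -30 - \frac{1287}{16} = - \frac{1767}{16} \approx -110.44$)
$T \left(-12\right) \left(-89\right) = \left(- \frac{1767}{16}\right) \left(-12\right) \left(-89\right) = \frac{5301}{4} \left(-89\right) = - \frac{471789}{4}$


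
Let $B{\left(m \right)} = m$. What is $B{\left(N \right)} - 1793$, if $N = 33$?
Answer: $-1760$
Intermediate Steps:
$B{\left(N \right)} - 1793 = 33 - 1793 = -1760$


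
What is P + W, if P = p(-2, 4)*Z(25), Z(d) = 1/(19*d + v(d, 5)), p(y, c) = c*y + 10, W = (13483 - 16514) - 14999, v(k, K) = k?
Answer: -4507499/250 ≈ -18030.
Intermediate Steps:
W = -18030 (W = -3031 - 14999 = -18030)
p(y, c) = 10 + c*y
Z(d) = 1/(20*d) (Z(d) = 1/(19*d + d) = 1/(20*d))
P = 1/250 (P = (10 + 4*(-2))*((1/20)/25) = (10 - 8)*((1/20)*(1/25)) = 2*(1/500) = 1/250 ≈ 0.0040000)
P + W = 1/250 - 18030 = -4507499/250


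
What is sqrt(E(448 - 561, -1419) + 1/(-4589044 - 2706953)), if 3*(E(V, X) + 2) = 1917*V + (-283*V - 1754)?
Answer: I*sqrt(3307490508573871203)/7295997 ≈ 249.27*I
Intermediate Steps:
E(V, X) = -1760/3 + 1634*V/3 (E(V, X) = -2 + (1917*V + (-283*V - 1754))/3 = -2 + (1917*V + (-1754 - 283*V))/3 = -2 + (-1754 + 1634*V)/3 = -2 + (-1754/3 + 1634*V/3) = -1760/3 + 1634*V/3)
sqrt(E(448 - 561, -1419) + 1/(-4589044 - 2706953)) = sqrt((-1760/3 + 1634*(448 - 561)/3) + 1/(-4589044 - 2706953)) = sqrt((-1760/3 + (1634/3)*(-113)) + 1/(-7295997)) = sqrt((-1760/3 - 184642/3) - 1/7295997) = sqrt(-62134 - 1/7295997) = sqrt(-453329477599/7295997) = I*sqrt(3307490508573871203)/7295997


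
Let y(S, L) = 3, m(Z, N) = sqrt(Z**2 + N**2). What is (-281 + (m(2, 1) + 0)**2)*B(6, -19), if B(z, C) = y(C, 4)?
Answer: -828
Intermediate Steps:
m(Z, N) = sqrt(N**2 + Z**2)
B(z, C) = 3
(-281 + (m(2, 1) + 0)**2)*B(6, -19) = (-281 + (sqrt(1**2 + 2**2) + 0)**2)*3 = (-281 + (sqrt(1 + 4) + 0)**2)*3 = (-281 + (sqrt(5) + 0)**2)*3 = (-281 + (sqrt(5))**2)*3 = (-281 + 5)*3 = -276*3 = -828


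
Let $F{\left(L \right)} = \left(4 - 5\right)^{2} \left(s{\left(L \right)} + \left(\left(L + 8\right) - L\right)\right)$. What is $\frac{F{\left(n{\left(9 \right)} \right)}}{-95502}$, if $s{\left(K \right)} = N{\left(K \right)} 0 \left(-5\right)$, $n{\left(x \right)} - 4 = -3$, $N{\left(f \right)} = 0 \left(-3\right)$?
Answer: $- \frac{4}{47751} \approx -8.3768 \cdot 10^{-5}$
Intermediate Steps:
$N{\left(f \right)} = 0$
$n{\left(x \right)} = 1$ ($n{\left(x \right)} = 4 - 3 = 1$)
$s{\left(K \right)} = 0$ ($s{\left(K \right)} = 0 \cdot 0 \left(-5\right) = 0 \left(-5\right) = 0$)
$F{\left(L \right)} = 8$ ($F{\left(L \right)} = \left(4 - 5\right)^{2} \left(0 + \left(\left(L + 8\right) - L\right)\right) = \left(-1\right)^{2} \left(0 + \left(\left(8 + L\right) - L\right)\right) = 1 \left(0 + 8\right) = 1 \cdot 8 = 8$)
$\frac{F{\left(n{\left(9 \right)} \right)}}{-95502} = \frac{8}{-95502} = 8 \left(- \frac{1}{95502}\right) = - \frac{4}{47751}$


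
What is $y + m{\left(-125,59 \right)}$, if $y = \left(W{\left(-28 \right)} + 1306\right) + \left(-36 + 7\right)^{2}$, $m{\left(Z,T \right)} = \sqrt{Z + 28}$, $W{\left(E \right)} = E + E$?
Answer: $2091 + i \sqrt{97} \approx 2091.0 + 9.8489 i$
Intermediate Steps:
$W{\left(E \right)} = 2 E$
$m{\left(Z,T \right)} = \sqrt{28 + Z}$
$y = 2091$ ($y = \left(2 \left(-28\right) + 1306\right) + \left(-36 + 7\right)^{2} = \left(-56 + 1306\right) + \left(-29\right)^{2} = 1250 + 841 = 2091$)
$y + m{\left(-125,59 \right)} = 2091 + \sqrt{28 - 125} = 2091 + \sqrt{-97} = 2091 + i \sqrt{97}$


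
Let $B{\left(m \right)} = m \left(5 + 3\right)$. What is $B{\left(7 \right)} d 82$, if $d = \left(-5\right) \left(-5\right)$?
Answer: $114800$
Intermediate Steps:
$B{\left(m \right)} = 8 m$ ($B{\left(m \right)} = m 8 = 8 m$)
$d = 25$
$B{\left(7 \right)} d 82 = 8 \cdot 7 \cdot 25 \cdot 82 = 56 \cdot 25 \cdot 82 = 1400 \cdot 82 = 114800$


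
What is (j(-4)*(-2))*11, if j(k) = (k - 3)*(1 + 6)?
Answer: 1078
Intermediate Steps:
j(k) = -21 + 7*k (j(k) = (-3 + k)*7 = -21 + 7*k)
(j(-4)*(-2))*11 = ((-21 + 7*(-4))*(-2))*11 = ((-21 - 28)*(-2))*11 = -49*(-2)*11 = 98*11 = 1078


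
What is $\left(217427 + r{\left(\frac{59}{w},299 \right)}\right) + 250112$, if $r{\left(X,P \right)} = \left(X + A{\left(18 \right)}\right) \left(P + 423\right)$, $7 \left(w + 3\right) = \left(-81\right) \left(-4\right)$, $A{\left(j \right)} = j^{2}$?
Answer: $\frac{212842687}{303} \approx 7.0245 \cdot 10^{5}$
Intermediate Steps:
$w = \frac{303}{7}$ ($w = -3 + \frac{\left(-81\right) \left(-4\right)}{7} = -3 + \frac{1}{7} \cdot 324 = -3 + \frac{324}{7} = \frac{303}{7} \approx 43.286$)
$r{\left(X,P \right)} = \left(324 + X\right) \left(423 + P\right)$ ($r{\left(X,P \right)} = \left(X + 18^{2}\right) \left(P + 423\right) = \left(X + 324\right) \left(423 + P\right) = \left(324 + X\right) \left(423 + P\right)$)
$\left(217427 + r{\left(\frac{59}{w},299 \right)}\right) + 250112 = \left(217427 + \left(137052 + 324 \cdot 299 + 423 \frac{59}{\frac{303}{7}} + 299 \frac{59}{\frac{303}{7}}\right)\right) + 250112 = \left(217427 + \left(137052 + 96876 + 423 \cdot 59 \cdot \frac{7}{303} + 299 \cdot 59 \cdot \frac{7}{303}\right)\right) + 250112 = \left(217427 + \left(137052 + 96876 + 423 \cdot \frac{413}{303} + 299 \cdot \frac{413}{303}\right)\right) + 250112 = \left(217427 + \left(137052 + 96876 + \frac{58233}{101} + \frac{123487}{303}\right)\right) + 250112 = \left(217427 + \frac{71178370}{303}\right) + 250112 = \frac{137058751}{303} + 250112 = \frac{212842687}{303}$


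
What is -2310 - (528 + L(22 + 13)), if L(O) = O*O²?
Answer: -45713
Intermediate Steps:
L(O) = O³
-2310 - (528 + L(22 + 13)) = -2310 - (528 + (22 + 13)³) = -2310 - (528 + 35³) = -2310 - (528 + 42875) = -2310 - 1*43403 = -2310 - 43403 = -45713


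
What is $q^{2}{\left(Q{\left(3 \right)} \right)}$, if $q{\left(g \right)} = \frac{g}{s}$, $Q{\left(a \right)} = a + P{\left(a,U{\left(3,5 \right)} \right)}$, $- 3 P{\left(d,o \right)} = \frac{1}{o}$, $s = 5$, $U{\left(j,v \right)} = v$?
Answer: $\frac{1936}{5625} \approx 0.34418$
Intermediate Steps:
$P{\left(d,o \right)} = - \frac{1}{3 o}$
$Q{\left(a \right)} = - \frac{1}{15} + a$ ($Q{\left(a \right)} = a - \frac{1}{3 \cdot 5} = a - \frac{1}{15} = - \frac{1}{15} + a$)
$q{\left(g \right)} = \frac{g}{5}$
$q^{2}{\left(Q{\left(3 \right)} \right)} = \left(\frac{- \frac{1}{15} + 3}{5}\right)^{2} = \left(\frac{1}{5} \cdot \frac{44}{15}\right)^{2} = \left(\frac{44}{75}\right)^{2} = \frac{1936}{5625}$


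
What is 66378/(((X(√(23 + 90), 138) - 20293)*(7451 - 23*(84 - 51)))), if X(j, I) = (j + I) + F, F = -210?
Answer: -675893985/1387696992752 - 33189*√113/1387696992752 ≈ -0.00048732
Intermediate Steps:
X(j, I) = -210 + I + j (X(j, I) = (j + I) - 210 = (I + j) - 210 = -210 + I + j)
66378/(((X(√(23 + 90), 138) - 20293)*(7451 - 23*(84 - 51)))) = 66378/((((-210 + 138 + √(23 + 90)) - 20293)*(7451 - 23*(84 - 51)))) = 66378/((((-210 + 138 + √113) - 20293)*(7451 - 23*33))) = 66378/((((-72 + √113) - 20293)*(7451 - 759))) = 66378/(((-20365 + √113)*6692)) = 66378/(-136282580 + 6692*√113)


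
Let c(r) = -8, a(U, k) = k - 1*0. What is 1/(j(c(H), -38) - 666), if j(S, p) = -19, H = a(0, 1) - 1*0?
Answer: -1/685 ≈ -0.0014599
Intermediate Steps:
a(U, k) = k (a(U, k) = k + 0 = k)
H = 1 (H = 1 - 1*0 = 1 + 0 = 1)
1/(j(c(H), -38) - 666) = 1/(-19 - 666) = 1/(-685) = -1/685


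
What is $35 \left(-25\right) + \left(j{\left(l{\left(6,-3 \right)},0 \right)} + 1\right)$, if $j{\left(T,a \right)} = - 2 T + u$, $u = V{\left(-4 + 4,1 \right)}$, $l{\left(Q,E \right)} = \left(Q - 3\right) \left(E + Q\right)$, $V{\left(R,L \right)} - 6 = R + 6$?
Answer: $-880$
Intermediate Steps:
$V{\left(R,L \right)} = 12 + R$ ($V{\left(R,L \right)} = 6 + \left(R + 6\right) = 6 + \left(6 + R\right) = 12 + R$)
$l{\left(Q,E \right)} = \left(-3 + Q\right) \left(E + Q\right)$
$u = 12$ ($u = 12 + \left(-4 + 4\right) = 12 + 0 = 12$)
$j{\left(T,a \right)} = 12 - 2 T$ ($j{\left(T,a \right)} = - 2 T + 12 = 12 - 2 T$)
$35 \left(-25\right) + \left(j{\left(l{\left(6,-3 \right)},0 \right)} + 1\right) = 35 \left(-25\right) + \left(\left(12 - 2 \left(6^{2} - -9 - 18 - 18\right)\right) + 1\right) = -875 + \left(\left(12 - 2 \left(36 + 9 - 18 - 18\right)\right) + 1\right) = -875 + \left(\left(12 - 18\right) + 1\right) = -875 + \left(-6 + 1\right) = -875 - 5 = -880$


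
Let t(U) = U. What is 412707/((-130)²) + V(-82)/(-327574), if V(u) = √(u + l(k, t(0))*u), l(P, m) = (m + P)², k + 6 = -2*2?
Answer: 412707/16900 - I*√8282/327574 ≈ 24.421 - 0.00027782*I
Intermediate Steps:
k = -10 (k = -6 - 2*2 = -6 - 4 = -10)
l(P, m) = (P + m)²
V(u) = √101*√u (V(u) = √(u + (-10 + 0)²*u) = √(u + (-10)²*u) = √(u + 100*u) = √(101*u) = √101*√u)
412707/((-130)²) + V(-82)/(-327574) = 412707/((-130)²) + (√101*√(-82))/(-327574) = 412707/16900 + (√101*(I*√82))*(-1/327574) = 412707*(1/16900) + (I*√8282)*(-1/327574) = 412707/16900 - I*√8282/327574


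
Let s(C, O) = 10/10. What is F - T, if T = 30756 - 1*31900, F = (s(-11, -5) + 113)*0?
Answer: 1144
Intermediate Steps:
s(C, O) = 1 (s(C, O) = 10*(⅒) = 1)
F = 0 (F = (1 + 113)*0 = 114*0 = 0)
T = -1144 (T = 30756 - 31900 = -1144)
F - T = 0 - 1*(-1144) = 0 + 1144 = 1144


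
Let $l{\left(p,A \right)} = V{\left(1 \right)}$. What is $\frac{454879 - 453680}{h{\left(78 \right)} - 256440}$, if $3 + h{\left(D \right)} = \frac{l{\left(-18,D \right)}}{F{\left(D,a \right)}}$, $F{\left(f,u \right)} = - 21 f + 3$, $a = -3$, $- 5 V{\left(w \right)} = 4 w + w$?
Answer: $- \frac{1960365}{419284304} \approx -0.0046755$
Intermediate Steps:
$V{\left(w \right)} = - w$ ($V{\left(w \right)} = - \frac{4 w + w}{5} = - \frac{5 w}{5} = - w$)
$l{\left(p,A \right)} = -1$ ($l{\left(p,A \right)} = \left(-1\right) 1 = -1$)
$F{\left(f,u \right)} = 3 - 21 f$
$h{\left(D \right)} = -3 - \frac{1}{3 - 21 D}$
$\frac{454879 - 453680}{h{\left(78 \right)} - 256440} = \frac{454879 - 453680}{\frac{10 - 4914}{3 \left(-1 + 7 \cdot 78\right)} - 256440} = \frac{1199}{\frac{10 - 4914}{3 \left(-1 + 546\right)} - 256440} = \frac{1199}{\frac{1}{3} \cdot \frac{1}{545} \left(-4904\right) - 256440} = \frac{1199}{- \frac{4904}{1635} - 256440} = \frac{1199}{- \frac{419284304}{1635}} = 1199 \left(- \frac{1635}{419284304}\right) = - \frac{1960365}{419284304}$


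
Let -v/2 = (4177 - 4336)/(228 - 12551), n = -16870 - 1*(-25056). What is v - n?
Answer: -100876396/12323 ≈ -8186.0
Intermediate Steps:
n = 8186 (n = -16870 + 25056 = 8186)
v = -318/12323 (v = -2*(4177 - 4336)/(228 - 12551) = -(-318)/(-12323) = -(-318)*(-1)/12323 = -2*159/12323 = -318/12323 ≈ -0.025805)
v - n = -318/12323 - 1*8186 = -318/12323 - 8186 = -100876396/12323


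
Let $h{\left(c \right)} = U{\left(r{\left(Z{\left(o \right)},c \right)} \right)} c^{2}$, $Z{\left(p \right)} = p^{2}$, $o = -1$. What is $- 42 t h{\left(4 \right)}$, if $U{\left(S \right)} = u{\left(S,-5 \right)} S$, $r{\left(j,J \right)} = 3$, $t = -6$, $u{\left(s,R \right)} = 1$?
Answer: $12096$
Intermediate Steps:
$U{\left(S \right)} = S$ ($U{\left(S \right)} = 1 S = S$)
$h{\left(c \right)} = 3 c^{2}$
$- 42 t h{\left(4 \right)} = \left(-42\right) \left(-6\right) 3 \cdot 4^{2} = 252 \cdot 3 \cdot 16 = 252 \cdot 48 = 12096$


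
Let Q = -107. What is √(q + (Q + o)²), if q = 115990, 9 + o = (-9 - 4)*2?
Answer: √136154 ≈ 368.99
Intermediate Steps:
o = -35 (o = -9 + (-9 - 4)*2 = -9 - 13*2 = -9 - 26 = -35)
√(q + (Q + o)²) = √(115990 + (-107 - 35)²) = √(115990 + (-142)²) = √(115990 + 20164) = √136154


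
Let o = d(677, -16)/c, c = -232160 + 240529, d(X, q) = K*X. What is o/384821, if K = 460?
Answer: 311420/3220566949 ≈ 9.6697e-5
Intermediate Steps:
d(X, q) = 460*X
c = 8369
o = 311420/8369 (o = (460*677)/8369 = 311420*(1/8369) = 311420/8369 ≈ 37.211)
o/384821 = (311420/8369)/384821 = (311420/8369)*(1/384821) = 311420/3220566949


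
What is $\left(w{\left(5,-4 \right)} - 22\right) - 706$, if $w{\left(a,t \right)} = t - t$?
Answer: $-728$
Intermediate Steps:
$w{\left(a,t \right)} = 0$
$\left(w{\left(5,-4 \right)} - 22\right) - 706 = \left(0 - 22\right) - 706 = -22 - 706 = -728$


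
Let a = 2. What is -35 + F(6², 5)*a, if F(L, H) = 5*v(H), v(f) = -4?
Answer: -75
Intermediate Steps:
F(L, H) = -20 (F(L, H) = 5*(-4) = -20)
-35 + F(6², 5)*a = -35 - 20*2 = -35 - 40 = -75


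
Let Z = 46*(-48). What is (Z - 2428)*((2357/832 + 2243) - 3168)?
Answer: 889234637/208 ≈ 4.2752e+6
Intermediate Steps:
Z = -2208
(Z - 2428)*((2357/832 + 2243) - 3168) = (-2208 - 2428)*((2357/832 + 2243) - 3168) = -4636*((2357*(1/832) + 2243) - 3168) = -4636*((2357/832 + 2243) - 3168) = -4636*(1868533/832 - 3168) = -4636*(-767243/832) = 889234637/208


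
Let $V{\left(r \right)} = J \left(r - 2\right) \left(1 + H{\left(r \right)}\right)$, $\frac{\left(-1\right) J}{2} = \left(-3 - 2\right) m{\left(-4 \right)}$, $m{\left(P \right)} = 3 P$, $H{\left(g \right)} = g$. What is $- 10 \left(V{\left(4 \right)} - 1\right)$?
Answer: $12010$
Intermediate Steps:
$J = -120$ ($J = - 2 \left(-3 - 2\right) 3 \left(-4\right) = - 2 \left(\left(-5\right) \left(-12\right)\right) = \left(-2\right) 60 = -120$)
$V{\left(r \right)} = - 120 \left(1 + r\right) \left(-2 + r\right)$ ($V{\left(r \right)} = - 120 \left(r - 2\right) \left(1 + r\right) = - 120 \left(-2 + r\right) \left(1 + r\right) = - 120 \left(1 + r\right) \left(-2 + r\right)$)
$- 10 \left(V{\left(4 \right)} - 1\right) = - 10 \left(\left(240 - 120 \cdot 4^{2} + 120 \cdot 4\right) - 1\right) = - 10 \left(\left(240 - 1920 + 480\right) - 1\right) = - 10 \left(-1200 - 1\right) = \left(-10\right) \left(-1201\right) = 12010$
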